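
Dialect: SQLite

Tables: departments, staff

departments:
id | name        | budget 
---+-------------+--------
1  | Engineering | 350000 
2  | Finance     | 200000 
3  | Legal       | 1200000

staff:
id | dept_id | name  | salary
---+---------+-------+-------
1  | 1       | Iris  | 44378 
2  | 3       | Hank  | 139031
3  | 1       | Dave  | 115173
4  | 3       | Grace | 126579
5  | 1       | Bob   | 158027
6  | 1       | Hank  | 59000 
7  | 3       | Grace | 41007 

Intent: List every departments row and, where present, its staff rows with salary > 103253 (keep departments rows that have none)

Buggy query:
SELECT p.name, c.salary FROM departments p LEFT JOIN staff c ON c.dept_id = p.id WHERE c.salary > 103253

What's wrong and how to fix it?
Bug: Filtering c.salary in WHERE discards the NULL rows produced by LEFT JOIN, turning it into an inner join

Fix: Move the right-table condition into the ON clause so unmatched parents are kept

Corrected query:
SELECT p.name, c.salary FROM departments p LEFT JOIN staff c ON c.dept_id = p.id AND c.salary > 103253

Result:
name        | salary
------------+-------
Engineering | 115173
Engineering | 158027
Finance     | NULL  
Legal       | 126579
Legal       | 139031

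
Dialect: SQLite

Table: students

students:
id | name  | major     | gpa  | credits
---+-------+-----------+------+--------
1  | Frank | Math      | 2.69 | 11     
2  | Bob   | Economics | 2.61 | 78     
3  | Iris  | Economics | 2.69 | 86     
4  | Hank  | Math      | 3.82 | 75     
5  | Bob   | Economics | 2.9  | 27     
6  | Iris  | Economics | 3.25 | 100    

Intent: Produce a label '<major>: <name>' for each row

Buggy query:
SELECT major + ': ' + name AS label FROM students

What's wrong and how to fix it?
Bug: SQLite uses || for string concatenation; + coerces text to numbers (yielding 0)

Fix: Replace + with || to concatenate text

Corrected query:
SELECT major || ': ' || name AS label FROM students

Result:
label          
---------------
Math: Frank    
Economics: Bob 
Economics: Iris
Math: Hank     
Economics: Bob 
Economics: Iris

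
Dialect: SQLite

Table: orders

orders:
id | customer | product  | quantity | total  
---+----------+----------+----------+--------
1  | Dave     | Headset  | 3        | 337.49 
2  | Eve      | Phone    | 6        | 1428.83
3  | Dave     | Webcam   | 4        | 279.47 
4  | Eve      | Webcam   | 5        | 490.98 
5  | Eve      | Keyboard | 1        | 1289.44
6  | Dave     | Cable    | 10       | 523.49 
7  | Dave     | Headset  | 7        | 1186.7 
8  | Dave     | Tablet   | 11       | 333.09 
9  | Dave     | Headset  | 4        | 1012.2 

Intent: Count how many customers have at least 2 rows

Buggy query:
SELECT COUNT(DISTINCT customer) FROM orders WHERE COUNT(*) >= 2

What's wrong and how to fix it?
Bug: COUNT(*) cannot appear in WHERE; the per-group count doesn't exist yet

Fix: Group first with HAVING COUNT(*) >= 2, then COUNT the resulting groups

Corrected query:
SELECT COUNT(*) FROM (SELECT customer FROM orders GROUP BY customer HAVING COUNT(*) >= 2)

Result:
COUNT(*)
--------
2       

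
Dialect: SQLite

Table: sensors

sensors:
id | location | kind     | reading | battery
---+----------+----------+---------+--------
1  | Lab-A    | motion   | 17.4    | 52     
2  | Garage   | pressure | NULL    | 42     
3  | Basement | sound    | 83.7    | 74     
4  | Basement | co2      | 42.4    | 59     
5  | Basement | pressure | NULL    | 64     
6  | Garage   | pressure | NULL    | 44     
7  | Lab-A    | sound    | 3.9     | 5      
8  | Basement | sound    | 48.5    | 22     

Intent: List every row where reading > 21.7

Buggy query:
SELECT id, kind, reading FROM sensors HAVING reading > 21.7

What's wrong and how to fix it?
Bug: HAVING filters the output of aggregation, but this query has no GROUP BY and no aggregate functions, so SQLite rejects it (HAVING clause on a non-aggregate query); the condition here is per row

Fix: Use WHERE for row-level filtering

Corrected query:
SELECT id, kind, reading FROM sensors WHERE reading > 21.7

Result:
id | kind  | reading
---+-------+--------
3  | sound | 83.7   
4  | co2   | 42.4   
8  | sound | 48.5   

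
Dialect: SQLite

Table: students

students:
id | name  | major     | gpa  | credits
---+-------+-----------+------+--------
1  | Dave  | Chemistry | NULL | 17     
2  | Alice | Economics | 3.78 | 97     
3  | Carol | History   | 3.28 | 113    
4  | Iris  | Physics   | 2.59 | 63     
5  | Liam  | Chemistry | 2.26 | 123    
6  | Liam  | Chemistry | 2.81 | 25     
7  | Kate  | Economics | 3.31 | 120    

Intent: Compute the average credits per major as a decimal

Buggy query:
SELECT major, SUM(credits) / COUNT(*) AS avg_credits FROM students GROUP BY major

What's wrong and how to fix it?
Bug: Both operands are integers, so '/' performs integer division and truncates

Fix: Cast one side to REAL so the division keeps the fractional part

Corrected query:
SELECT major, SUM(credits) * 1.0 / COUNT(*) AS avg_credits FROM students GROUP BY major

Result:
major     | avg_credits
----------+------------
Chemistry | 55         
Economics | 108.5      
History   | 113        
Physics   | 63         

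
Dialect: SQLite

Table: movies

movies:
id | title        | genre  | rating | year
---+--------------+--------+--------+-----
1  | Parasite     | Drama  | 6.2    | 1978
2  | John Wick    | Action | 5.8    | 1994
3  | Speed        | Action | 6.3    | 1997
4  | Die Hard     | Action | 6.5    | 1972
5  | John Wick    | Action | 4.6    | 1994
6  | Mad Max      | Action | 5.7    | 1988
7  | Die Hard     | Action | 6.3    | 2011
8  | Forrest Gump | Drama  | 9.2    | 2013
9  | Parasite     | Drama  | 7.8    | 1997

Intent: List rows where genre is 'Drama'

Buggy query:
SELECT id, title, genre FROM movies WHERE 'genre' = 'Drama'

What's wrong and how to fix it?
Bug: Single quotes denote string literals in SQL; the column name is being compared as a constant string

Fix: Reference the column as genre without single quotes

Corrected query:
SELECT id, title, genre FROM movies WHERE genre = 'Drama'

Result:
id | title        | genre
---+--------------+------
1  | Parasite     | Drama
8  | Forrest Gump | Drama
9  | Parasite     | Drama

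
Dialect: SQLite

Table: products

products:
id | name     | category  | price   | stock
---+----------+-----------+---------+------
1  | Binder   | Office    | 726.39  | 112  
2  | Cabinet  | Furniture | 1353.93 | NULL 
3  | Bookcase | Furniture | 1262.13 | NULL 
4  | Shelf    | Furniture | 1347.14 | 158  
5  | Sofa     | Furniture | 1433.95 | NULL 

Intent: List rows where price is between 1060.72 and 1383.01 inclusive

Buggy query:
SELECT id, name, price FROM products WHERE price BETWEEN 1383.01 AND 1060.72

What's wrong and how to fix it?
Bug: The bounds are reversed; BETWEEN a AND b requires a <= b to match anything

Fix: Swap the bounds so the smaller value comes first

Corrected query:
SELECT id, name, price FROM products WHERE price BETWEEN 1060.72 AND 1383.01

Result:
id | name     | price  
---+----------+--------
2  | Cabinet  | 1353.93
3  | Bookcase | 1262.13
4  | Shelf    | 1347.14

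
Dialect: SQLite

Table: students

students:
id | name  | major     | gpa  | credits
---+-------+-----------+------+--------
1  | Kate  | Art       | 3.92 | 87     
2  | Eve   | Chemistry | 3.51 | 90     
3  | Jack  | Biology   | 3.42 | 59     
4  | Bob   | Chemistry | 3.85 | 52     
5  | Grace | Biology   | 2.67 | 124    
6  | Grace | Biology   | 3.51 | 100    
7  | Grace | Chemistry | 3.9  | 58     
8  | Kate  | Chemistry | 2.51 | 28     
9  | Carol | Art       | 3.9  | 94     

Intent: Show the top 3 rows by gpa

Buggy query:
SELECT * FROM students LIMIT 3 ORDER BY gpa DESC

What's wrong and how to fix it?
Bug: LIMIT must come after ORDER BY

Fix: Swap the clauses: ORDER BY first, then LIMIT

Corrected query:
SELECT * FROM students ORDER BY gpa DESC LIMIT 3

Result:
id | name  | major     | gpa  | credits
---+-------+-----------+------+--------
1  | Kate  | Art       | 3.92 | 87     
7  | Grace | Chemistry | 3.9  | 58     
9  | Carol | Art       | 3.9  | 94     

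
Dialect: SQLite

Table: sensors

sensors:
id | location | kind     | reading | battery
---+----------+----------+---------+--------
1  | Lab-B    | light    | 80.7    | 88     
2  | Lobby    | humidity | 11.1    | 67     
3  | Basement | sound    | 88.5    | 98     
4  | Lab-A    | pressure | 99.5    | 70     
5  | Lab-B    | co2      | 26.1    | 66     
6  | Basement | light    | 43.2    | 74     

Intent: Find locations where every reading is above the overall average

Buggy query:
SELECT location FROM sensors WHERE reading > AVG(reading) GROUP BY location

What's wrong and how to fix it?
Bug: WHERE evaluates per row before aggregation, so AVG() is unavailable

Fix: Compute the overall average in a scalar subquery and compare each group's MIN against it in HAVING

Corrected query:
SELECT location FROM sensors GROUP BY location HAVING MIN(reading) > (SELECT AVG(reading) FROM sensors)

Result:
location
--------
Lab-A   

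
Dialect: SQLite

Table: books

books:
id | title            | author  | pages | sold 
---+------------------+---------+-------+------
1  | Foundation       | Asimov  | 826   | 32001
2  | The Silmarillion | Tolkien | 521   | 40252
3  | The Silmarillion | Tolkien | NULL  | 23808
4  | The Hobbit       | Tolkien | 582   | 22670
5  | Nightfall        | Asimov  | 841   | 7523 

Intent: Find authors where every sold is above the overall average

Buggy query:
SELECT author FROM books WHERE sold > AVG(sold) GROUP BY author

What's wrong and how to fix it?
Bug: AVG() is an aggregate; it can't sit directly in WHERE

Fix: Use a subquery for AVG and a HAVING MIN(...) filter so the condition holds for every row in the group

Corrected query:
SELECT author FROM books GROUP BY author HAVING MIN(sold) > (SELECT AVG(sold) FROM books)

Result:
(no rows)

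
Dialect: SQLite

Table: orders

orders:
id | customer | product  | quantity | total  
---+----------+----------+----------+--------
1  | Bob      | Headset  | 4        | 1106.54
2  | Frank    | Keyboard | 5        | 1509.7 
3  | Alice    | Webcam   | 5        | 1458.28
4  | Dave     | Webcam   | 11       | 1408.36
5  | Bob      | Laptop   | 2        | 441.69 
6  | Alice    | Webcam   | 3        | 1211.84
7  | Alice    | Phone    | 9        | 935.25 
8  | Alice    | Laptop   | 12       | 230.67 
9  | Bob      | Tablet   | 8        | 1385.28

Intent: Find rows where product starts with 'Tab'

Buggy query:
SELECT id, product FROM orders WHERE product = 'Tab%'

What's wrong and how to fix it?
Bug: Wildcards only work with LIKE; '=' treats '%' as a literal character

Fix: Use LIKE for wildcard pattern matching

Corrected query:
SELECT id, product FROM orders WHERE product LIKE 'Tab%'

Result:
id | product
---+--------
9  | Tablet 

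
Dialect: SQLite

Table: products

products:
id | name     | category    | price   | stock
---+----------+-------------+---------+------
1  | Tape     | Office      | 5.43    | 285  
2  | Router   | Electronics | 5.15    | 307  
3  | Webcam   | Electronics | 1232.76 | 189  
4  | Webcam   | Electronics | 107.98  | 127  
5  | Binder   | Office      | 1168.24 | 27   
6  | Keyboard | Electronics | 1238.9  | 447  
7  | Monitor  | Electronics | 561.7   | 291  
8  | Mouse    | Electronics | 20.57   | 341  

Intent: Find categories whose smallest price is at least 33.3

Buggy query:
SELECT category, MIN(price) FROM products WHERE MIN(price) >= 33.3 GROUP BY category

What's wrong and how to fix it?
Bug: MIN() in WHERE is a misuse of aggregate

Fix: Replace WHERE with HAVING after the GROUP BY

Corrected query:
SELECT category, MIN(price) FROM products GROUP BY category HAVING MIN(price) >= 33.3

Result:
(no rows)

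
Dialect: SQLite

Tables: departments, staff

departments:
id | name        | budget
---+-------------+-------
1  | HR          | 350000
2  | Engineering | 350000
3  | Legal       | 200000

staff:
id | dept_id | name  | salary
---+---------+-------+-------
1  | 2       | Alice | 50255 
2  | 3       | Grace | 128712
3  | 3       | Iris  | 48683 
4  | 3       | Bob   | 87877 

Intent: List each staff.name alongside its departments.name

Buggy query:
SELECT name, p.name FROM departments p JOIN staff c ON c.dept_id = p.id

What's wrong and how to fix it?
Bug: Both tables have a 'name' column; the unqualified reference is ambiguous

Fix: Qualify the column with its table alias (c.name)

Corrected query:
SELECT c.name, p.name FROM departments p JOIN staff c ON c.dept_id = p.id

Result:
name  | name       
------+------------
Alice | Engineering
Grace | Legal      
Iris  | Legal      
Bob   | Legal      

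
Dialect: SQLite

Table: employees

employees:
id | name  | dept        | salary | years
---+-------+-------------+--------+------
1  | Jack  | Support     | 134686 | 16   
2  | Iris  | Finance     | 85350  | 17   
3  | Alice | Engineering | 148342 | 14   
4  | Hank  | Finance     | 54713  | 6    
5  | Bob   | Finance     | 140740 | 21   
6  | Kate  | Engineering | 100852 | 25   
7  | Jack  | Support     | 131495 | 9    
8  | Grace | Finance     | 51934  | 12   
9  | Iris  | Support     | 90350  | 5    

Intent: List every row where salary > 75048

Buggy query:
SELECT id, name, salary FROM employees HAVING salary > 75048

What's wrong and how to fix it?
Bug: This is a non-aggregate query (no GROUP BY, no aggregates), so in SQLite the HAVING clause is invalid here; a row-level condition belongs in WHERE

Fix: Use WHERE for row-level filtering

Corrected query:
SELECT id, name, salary FROM employees WHERE salary > 75048

Result:
id | name  | salary
---+-------+-------
1  | Jack  | 134686
2  | Iris  | 85350 
3  | Alice | 148342
5  | Bob   | 140740
6  | Kate  | 100852
7  | Jack  | 131495
9  | Iris  | 90350 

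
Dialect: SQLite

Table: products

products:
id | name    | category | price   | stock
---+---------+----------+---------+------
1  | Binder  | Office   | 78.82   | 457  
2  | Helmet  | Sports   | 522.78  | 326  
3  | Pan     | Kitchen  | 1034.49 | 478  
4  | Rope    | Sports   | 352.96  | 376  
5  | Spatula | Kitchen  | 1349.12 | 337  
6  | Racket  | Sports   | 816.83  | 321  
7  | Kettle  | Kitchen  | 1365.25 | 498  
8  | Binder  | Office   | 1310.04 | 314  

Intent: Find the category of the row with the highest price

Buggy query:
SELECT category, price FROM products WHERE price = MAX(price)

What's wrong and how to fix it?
Bug: MAX(price) is an aggregate and cannot be used directly in WHERE

Fix: Use a subquery: WHERE price = (SELECT MAX(price) FROM products)

Corrected query:
SELECT category, price FROM products WHERE price = (SELECT MAX(price) FROM products)

Result:
category | price  
---------+--------
Kitchen  | 1365.25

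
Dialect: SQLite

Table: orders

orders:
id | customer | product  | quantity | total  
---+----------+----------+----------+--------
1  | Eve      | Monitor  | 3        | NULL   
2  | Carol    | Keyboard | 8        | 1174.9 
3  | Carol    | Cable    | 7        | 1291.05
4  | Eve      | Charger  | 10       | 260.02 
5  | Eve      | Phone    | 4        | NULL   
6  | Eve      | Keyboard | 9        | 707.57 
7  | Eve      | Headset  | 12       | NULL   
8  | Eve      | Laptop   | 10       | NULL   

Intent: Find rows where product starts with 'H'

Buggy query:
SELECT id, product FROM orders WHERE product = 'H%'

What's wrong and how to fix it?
Bug: '=' compares the literal string including the % character; pattern matching needs LIKE

Fix: Replace '=' with LIKE so 'H%' is treated as a pattern

Corrected query:
SELECT id, product FROM orders WHERE product LIKE 'H%'

Result:
id | product
---+--------
7  | Headset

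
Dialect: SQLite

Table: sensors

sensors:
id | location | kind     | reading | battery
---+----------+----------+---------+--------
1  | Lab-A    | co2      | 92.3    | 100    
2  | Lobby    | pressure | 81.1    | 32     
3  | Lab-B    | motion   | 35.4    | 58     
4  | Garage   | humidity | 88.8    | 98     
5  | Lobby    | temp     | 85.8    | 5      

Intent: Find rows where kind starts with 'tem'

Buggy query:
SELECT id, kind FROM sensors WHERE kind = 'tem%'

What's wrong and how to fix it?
Bug: '=' compares the literal string including the % character; pattern matching needs LIKE

Fix: Use LIKE for wildcard pattern matching

Corrected query:
SELECT id, kind FROM sensors WHERE kind LIKE 'tem%'

Result:
id | kind
---+-----
5  | temp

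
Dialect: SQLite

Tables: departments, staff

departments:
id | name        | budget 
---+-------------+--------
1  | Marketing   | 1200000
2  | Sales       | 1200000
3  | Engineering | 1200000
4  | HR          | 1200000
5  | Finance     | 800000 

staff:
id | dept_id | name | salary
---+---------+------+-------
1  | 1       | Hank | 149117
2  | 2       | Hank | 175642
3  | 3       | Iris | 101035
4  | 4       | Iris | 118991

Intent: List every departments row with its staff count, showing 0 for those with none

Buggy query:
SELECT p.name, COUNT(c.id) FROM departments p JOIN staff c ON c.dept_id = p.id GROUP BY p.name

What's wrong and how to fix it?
Bug: An inner join excludes parents with zero children

Fix: Use LEFT JOIN so parents without children still appear (COUNT(c.id) gives 0)

Corrected query:
SELECT p.name, COUNT(c.id) FROM departments p LEFT JOIN staff c ON c.dept_id = p.id GROUP BY p.name

Result:
name        | COUNT(c.id)
------------+------------
Engineering | 1          
Finance     | 0          
HR          | 1          
Marketing   | 1          
Sales       | 1          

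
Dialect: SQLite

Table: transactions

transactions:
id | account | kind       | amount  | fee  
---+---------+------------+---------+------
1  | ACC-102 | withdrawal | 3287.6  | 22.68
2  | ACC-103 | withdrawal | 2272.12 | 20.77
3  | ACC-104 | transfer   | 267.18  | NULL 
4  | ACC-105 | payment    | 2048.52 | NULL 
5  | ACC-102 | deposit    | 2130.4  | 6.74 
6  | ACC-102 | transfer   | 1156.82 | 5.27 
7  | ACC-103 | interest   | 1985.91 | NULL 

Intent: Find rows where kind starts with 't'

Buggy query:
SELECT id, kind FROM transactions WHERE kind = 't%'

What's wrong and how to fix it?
Bug: Wildcards only work with LIKE; '=' treats '%' as a literal character

Fix: Use LIKE for wildcard pattern matching

Corrected query:
SELECT id, kind FROM transactions WHERE kind LIKE 't%'

Result:
id | kind    
---+---------
3  | transfer
6  | transfer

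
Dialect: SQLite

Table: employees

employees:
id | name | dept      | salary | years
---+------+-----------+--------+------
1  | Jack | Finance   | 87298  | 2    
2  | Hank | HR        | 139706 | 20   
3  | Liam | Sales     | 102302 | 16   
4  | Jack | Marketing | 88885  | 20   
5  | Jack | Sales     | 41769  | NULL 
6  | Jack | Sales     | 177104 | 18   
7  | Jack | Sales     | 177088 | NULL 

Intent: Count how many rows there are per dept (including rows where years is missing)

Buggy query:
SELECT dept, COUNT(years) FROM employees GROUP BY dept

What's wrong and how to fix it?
Bug: COUNT(years) skips NULLs, so groups with missing years are undercounted

Fix: Use COUNT(*) to count all rows regardless of NULL

Corrected query:
SELECT dept, COUNT(*) FROM employees GROUP BY dept

Result:
dept      | COUNT(*)
----------+---------
Finance   | 1       
HR        | 1       
Marketing | 1       
Sales     | 4       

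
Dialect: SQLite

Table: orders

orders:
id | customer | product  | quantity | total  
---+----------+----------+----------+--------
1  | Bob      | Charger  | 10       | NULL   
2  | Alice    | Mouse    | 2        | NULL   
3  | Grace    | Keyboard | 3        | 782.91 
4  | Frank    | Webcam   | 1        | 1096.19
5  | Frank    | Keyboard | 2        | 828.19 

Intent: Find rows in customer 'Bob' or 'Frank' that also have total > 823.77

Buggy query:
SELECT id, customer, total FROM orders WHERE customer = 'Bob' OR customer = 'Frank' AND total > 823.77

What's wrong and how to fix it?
Bug: AND binds tighter than OR, so this parses as customer = 'Bob' OR (customer = 'Frank' AND total > 823.77)

Fix: Add parentheses around the OR so the AND applies to both alternatives

Corrected query:
SELECT id, customer, total FROM orders WHERE (customer = 'Bob' OR customer = 'Frank') AND total > 823.77

Result:
id | customer | total  
---+----------+--------
4  | Frank    | 1096.19
5  | Frank    | 828.19 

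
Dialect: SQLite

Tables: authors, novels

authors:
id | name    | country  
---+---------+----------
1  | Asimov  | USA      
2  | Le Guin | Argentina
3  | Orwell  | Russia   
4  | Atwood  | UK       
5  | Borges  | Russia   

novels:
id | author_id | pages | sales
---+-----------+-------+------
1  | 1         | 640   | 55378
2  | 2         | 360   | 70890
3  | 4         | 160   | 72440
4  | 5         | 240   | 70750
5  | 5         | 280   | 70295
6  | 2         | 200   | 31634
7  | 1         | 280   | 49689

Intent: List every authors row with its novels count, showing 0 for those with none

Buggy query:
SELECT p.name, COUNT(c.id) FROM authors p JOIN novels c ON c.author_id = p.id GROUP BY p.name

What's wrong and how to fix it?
Bug: An inner join excludes parents with zero children

Fix: Use LEFT JOIN so parents without children still appear (COUNT(c.id) gives 0)

Corrected query:
SELECT p.name, COUNT(c.id) FROM authors p LEFT JOIN novels c ON c.author_id = p.id GROUP BY p.name

Result:
name    | COUNT(c.id)
--------+------------
Asimov  | 2          
Atwood  | 1          
Borges  | 2          
Le Guin | 2          
Orwell  | 0          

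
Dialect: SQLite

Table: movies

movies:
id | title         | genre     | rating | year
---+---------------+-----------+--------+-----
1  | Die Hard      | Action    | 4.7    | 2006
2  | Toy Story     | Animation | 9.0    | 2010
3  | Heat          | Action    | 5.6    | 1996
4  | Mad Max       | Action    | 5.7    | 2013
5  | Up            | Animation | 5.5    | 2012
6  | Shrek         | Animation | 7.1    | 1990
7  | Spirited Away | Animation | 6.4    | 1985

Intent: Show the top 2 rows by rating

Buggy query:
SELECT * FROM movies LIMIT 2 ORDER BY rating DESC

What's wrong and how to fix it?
Bug: ORDER BY cannot follow LIMIT; LIMIT is the final clause

Fix: Sort with ORDER BY, then apply LIMIT

Corrected query:
SELECT * FROM movies ORDER BY rating DESC LIMIT 2

Result:
id | title     | genre     | rating | year
---+-----------+-----------+--------+-----
2  | Toy Story | Animation | 9      | 2010
6  | Shrek     | Animation | 7.1    | 1990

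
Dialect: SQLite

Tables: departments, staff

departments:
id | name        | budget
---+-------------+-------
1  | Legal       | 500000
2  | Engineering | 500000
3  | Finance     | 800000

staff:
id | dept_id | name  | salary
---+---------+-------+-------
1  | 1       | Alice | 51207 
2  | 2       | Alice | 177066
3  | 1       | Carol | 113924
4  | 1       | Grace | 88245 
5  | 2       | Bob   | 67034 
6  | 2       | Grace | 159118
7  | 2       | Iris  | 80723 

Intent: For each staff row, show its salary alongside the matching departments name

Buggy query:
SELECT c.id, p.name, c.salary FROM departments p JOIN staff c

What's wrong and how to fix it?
Bug: Missing join condition: each staff row is matched to all departments rows instead of just its own

Fix: Add ON c.dept_id = p.id to the JOIN

Corrected query:
SELECT c.id, p.name, c.salary FROM departments p JOIN staff c ON c.dept_id = p.id

Result:
id | name        | salary
---+-------------+-------
1  | Legal       | 51207 
2  | Engineering | 177066
3  | Legal       | 113924
4  | Legal       | 88245 
5  | Engineering | 67034 
6  | Engineering | 159118
7  | Engineering | 80723 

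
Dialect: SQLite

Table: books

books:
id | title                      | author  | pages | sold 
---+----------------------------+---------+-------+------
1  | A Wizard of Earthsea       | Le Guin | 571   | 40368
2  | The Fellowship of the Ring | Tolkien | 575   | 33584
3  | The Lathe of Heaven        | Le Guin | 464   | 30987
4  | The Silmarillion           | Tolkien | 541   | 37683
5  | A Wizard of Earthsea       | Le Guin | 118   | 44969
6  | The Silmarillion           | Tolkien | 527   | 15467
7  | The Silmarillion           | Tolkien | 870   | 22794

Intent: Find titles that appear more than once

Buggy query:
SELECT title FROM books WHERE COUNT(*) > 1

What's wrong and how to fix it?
Bug: COUNT(*) is an aggregate and cannot be used in WHERE

Fix: Group first, then use HAVING for the count condition

Corrected query:
SELECT title FROM books GROUP BY title HAVING COUNT(*) > 1

Result:
title               
--------------------
A Wizard of Earthsea
The Silmarillion    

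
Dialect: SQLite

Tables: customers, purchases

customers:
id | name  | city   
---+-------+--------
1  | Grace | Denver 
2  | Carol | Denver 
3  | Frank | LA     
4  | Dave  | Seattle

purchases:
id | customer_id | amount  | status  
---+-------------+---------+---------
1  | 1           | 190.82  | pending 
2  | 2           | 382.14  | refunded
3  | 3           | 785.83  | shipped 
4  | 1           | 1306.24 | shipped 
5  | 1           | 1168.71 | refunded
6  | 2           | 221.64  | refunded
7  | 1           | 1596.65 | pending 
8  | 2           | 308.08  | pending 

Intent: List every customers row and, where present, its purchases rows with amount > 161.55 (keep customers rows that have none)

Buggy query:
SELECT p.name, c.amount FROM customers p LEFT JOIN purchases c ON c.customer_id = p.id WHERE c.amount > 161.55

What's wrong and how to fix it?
Bug: Filtering c.amount in WHERE discards the NULL rows produced by LEFT JOIN, turning it into an inner join

Fix: Move the right-table condition into the ON clause so unmatched parents are kept

Corrected query:
SELECT p.name, c.amount FROM customers p LEFT JOIN purchases c ON c.customer_id = p.id AND c.amount > 161.55

Result:
name  | amount 
------+--------
Grace | 190.82 
Grace | 1168.71
Grace | 1306.24
Grace | 1596.65
Carol | 221.64 
Carol | 308.08 
Carol | 382.14 
Frank | 785.83 
Dave  | NULL   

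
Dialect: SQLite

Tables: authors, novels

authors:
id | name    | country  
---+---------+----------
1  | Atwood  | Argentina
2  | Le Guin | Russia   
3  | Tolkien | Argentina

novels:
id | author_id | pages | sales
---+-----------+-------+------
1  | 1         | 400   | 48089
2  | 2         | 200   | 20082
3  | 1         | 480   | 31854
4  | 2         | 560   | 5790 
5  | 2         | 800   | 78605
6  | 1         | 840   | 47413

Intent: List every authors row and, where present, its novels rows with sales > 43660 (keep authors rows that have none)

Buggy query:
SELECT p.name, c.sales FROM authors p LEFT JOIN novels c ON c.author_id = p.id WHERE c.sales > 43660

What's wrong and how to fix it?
Bug: Filtering c.sales in WHERE discards the NULL rows produced by LEFT JOIN, turning it into an inner join

Fix: Put 'c.sales > 43660' in the JOIN's ON clause instead of WHERE

Corrected query:
SELECT p.name, c.sales FROM authors p LEFT JOIN novels c ON c.author_id = p.id AND c.sales > 43660

Result:
name    | sales
--------+------
Atwood  | 47413
Atwood  | 48089
Le Guin | 78605
Tolkien | NULL 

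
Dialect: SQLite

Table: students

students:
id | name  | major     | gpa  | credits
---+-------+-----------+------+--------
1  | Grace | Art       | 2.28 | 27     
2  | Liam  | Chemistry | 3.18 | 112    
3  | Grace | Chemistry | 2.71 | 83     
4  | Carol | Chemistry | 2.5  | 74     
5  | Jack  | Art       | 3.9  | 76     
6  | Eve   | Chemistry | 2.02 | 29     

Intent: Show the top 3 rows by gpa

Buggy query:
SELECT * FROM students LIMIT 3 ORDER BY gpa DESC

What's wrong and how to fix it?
Bug: ORDER BY cannot follow LIMIT; LIMIT is the final clause

Fix: Sort with ORDER BY, then apply LIMIT

Corrected query:
SELECT * FROM students ORDER BY gpa DESC LIMIT 3

Result:
id | name  | major     | gpa  | credits
---+-------+-----------+------+--------
5  | Jack  | Art       | 3.9  | 76     
2  | Liam  | Chemistry | 3.18 | 112    
3  | Grace | Chemistry | 2.71 | 83     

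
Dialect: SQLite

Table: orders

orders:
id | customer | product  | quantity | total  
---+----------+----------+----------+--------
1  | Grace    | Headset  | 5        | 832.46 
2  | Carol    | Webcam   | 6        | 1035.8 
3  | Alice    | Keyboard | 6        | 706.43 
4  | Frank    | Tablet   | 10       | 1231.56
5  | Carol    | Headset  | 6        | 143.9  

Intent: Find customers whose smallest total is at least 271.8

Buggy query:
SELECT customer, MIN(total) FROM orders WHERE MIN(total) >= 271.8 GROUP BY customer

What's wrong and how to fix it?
Bug: Aggregates like MIN are computed per group after WHERE runs

Fix: Replace WHERE with HAVING after the GROUP BY

Corrected query:
SELECT customer, MIN(total) FROM orders GROUP BY customer HAVING MIN(total) >= 271.8

Result:
customer | MIN(total)
---------+-----------
Alice    | 706.43    
Frank    | 1231.56   
Grace    | 832.46    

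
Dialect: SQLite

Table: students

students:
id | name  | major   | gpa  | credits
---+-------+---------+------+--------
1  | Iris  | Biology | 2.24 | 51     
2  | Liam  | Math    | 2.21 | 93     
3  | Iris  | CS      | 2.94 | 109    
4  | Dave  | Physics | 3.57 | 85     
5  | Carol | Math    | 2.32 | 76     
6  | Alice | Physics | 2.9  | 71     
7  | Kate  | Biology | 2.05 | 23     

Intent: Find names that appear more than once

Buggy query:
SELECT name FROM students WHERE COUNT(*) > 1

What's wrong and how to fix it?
Bug: COUNT(*) is an aggregate and cannot be used in WHERE

Fix: GROUP BY name, then filter groups with HAVING COUNT(*) > 1

Corrected query:
SELECT name FROM students GROUP BY name HAVING COUNT(*) > 1

Result:
name
----
Iris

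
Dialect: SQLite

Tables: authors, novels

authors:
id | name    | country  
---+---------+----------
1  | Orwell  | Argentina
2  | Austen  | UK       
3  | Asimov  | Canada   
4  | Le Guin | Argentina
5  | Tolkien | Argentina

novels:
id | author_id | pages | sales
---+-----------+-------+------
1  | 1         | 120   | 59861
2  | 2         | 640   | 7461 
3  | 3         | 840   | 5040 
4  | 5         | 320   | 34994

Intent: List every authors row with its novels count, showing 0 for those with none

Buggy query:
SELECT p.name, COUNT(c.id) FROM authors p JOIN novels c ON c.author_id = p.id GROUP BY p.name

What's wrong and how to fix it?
Bug: INNER JOIN drops authors rows that have no matching novels rows

Fix: Use LEFT JOIN so parents without children still appear (COUNT(c.id) gives 0)

Corrected query:
SELECT p.name, COUNT(c.id) FROM authors p LEFT JOIN novels c ON c.author_id = p.id GROUP BY p.name

Result:
name    | COUNT(c.id)
--------+------------
Asimov  | 1          
Austen  | 1          
Le Guin | 0          
Orwell  | 1          
Tolkien | 1          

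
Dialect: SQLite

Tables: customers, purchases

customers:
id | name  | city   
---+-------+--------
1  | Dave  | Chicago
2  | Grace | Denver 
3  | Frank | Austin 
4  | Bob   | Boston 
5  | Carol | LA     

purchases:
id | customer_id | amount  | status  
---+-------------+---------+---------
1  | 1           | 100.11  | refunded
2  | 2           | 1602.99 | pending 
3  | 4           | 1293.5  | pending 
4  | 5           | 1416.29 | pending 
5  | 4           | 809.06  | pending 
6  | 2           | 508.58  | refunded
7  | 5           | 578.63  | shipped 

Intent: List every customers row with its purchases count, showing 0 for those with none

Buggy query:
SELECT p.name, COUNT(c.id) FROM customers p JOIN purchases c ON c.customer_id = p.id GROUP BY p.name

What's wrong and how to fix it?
Bug: An inner join excludes parents with zero children

Fix: Use LEFT JOIN so parents without children still appear (COUNT(c.id) gives 0)

Corrected query:
SELECT p.name, COUNT(c.id) FROM customers p LEFT JOIN purchases c ON c.customer_id = p.id GROUP BY p.name

Result:
name  | COUNT(c.id)
------+------------
Bob   | 2          
Carol | 2          
Dave  | 1          
Frank | 0          
Grace | 2          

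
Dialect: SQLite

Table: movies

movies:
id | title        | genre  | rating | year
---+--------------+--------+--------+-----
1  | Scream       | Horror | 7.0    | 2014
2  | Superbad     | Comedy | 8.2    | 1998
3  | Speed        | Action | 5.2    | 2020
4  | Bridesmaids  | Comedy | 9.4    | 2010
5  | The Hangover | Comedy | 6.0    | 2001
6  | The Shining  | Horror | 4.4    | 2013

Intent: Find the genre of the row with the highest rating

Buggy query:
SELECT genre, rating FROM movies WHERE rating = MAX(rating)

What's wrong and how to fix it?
Bug: MAX(rating) is an aggregate and cannot be used directly in WHERE

Fix: Wrap MAX in a scalar subquery so WHERE compares against a single value

Corrected query:
SELECT genre, rating FROM movies WHERE rating = (SELECT MAX(rating) FROM movies)

Result:
genre  | rating
-------+-------
Comedy | 9.4   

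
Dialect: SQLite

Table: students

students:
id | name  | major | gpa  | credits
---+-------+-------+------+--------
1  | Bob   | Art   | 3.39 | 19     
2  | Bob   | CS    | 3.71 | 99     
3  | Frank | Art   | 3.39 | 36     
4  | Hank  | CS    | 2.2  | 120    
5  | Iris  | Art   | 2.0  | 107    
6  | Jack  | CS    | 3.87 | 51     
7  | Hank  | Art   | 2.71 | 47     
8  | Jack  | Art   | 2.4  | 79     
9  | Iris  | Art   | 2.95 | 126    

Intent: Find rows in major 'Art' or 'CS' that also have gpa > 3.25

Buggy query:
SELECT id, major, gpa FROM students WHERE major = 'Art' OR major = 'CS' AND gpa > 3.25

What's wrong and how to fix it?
Bug: Without parentheses, AND is evaluated before OR, so the gpa filter only applies to the 'CS' branch

Fix: Add parentheses around the OR so the AND applies to both alternatives

Corrected query:
SELECT id, major, gpa FROM students WHERE (major = 'Art' OR major = 'CS') AND gpa > 3.25

Result:
id | major | gpa 
---+-------+-----
1  | Art   | 3.39
2  | CS    | 3.71
3  | Art   | 3.39
6  | CS    | 3.87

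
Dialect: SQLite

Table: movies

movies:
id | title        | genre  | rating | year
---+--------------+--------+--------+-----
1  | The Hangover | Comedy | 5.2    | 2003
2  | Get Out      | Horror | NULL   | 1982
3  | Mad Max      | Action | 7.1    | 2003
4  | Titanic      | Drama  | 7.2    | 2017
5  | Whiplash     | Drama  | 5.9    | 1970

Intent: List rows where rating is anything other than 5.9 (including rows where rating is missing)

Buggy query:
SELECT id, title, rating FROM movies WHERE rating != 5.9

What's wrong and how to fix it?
Bug: 'rating != 5.9' is unknown when rating is NULL, so NULL rows are silently excluded

Fix: Handle NULL separately with IS NULL alongside the inequality

Corrected query:
SELECT id, title, rating FROM movies WHERE rating != 5.9 OR rating IS NULL

Result:
id | title        | rating
---+--------------+-------
1  | The Hangover | 5.2   
2  | Get Out      | NULL  
3  | Mad Max      | 7.1   
4  | Titanic      | 7.2   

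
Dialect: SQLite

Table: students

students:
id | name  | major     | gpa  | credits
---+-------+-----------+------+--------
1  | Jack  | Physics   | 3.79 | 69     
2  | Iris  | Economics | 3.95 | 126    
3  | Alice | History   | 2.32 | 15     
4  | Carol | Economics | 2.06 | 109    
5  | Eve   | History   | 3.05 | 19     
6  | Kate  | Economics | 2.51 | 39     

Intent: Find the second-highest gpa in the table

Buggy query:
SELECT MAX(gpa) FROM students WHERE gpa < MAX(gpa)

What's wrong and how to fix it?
Bug: The inner MAX is an aggregate inside WHERE, which is not allowed

Fix: Compute the overall MAX in a subquery, then take MAX of rows below it

Corrected query:
SELECT MAX(gpa) FROM students WHERE gpa < (SELECT MAX(gpa) FROM students)

Result:
MAX(gpa)
--------
3.79    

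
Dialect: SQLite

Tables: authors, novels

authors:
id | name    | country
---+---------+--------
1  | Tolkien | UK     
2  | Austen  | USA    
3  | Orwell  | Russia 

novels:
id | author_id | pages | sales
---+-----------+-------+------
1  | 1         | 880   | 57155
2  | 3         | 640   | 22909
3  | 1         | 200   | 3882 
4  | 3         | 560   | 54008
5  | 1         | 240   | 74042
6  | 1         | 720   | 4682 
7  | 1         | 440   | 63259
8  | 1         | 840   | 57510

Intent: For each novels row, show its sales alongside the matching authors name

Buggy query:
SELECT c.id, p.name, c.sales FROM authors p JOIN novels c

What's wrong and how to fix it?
Bug: JOIN with no ON clause produces a cartesian product; every novels row pairs with every authors row

Fix: Specify the join condition linking the foreign key to the parent id

Corrected query:
SELECT c.id, p.name, c.sales FROM authors p JOIN novels c ON c.author_id = p.id

Result:
id | name    | sales
---+---------+------
1  | Tolkien | 57155
2  | Orwell  | 22909
3  | Tolkien | 3882 
4  | Orwell  | 54008
5  | Tolkien | 74042
6  | Tolkien | 4682 
7  | Tolkien | 63259
8  | Tolkien | 57510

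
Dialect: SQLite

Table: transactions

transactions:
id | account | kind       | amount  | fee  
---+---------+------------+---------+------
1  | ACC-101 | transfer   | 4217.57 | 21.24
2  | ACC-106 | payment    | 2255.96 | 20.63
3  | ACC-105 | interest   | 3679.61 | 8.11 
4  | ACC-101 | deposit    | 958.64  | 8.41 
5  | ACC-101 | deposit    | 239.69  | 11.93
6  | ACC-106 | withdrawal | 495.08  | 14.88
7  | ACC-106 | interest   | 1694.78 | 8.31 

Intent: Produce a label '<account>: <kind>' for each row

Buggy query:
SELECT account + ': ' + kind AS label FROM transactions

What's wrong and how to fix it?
Bug: SQLite uses || for string concatenation; + coerces text to numbers (yielding 0)

Fix: Use the || operator for string concatenation

Corrected query:
SELECT account || ': ' || kind AS label FROM transactions

Result:
label              
-------------------
ACC-101: transfer  
ACC-106: payment   
ACC-105: interest  
ACC-101: deposit   
ACC-101: deposit   
ACC-106: withdrawal
ACC-106: interest  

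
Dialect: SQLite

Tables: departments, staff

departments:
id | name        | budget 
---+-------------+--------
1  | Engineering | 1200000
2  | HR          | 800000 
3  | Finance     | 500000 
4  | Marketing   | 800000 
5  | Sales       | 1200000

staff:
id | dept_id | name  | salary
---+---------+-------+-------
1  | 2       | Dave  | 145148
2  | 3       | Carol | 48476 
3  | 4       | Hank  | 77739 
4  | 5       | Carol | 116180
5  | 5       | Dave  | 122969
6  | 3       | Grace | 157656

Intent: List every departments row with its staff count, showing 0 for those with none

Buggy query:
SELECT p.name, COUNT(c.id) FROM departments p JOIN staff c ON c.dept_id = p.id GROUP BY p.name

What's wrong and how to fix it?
Bug: An inner join excludes parents with zero children

Fix: Switch to LEFT JOIN to retain unmatched parent rows

Corrected query:
SELECT p.name, COUNT(c.id) FROM departments p LEFT JOIN staff c ON c.dept_id = p.id GROUP BY p.name

Result:
name        | COUNT(c.id)
------------+------------
Engineering | 0          
Finance     | 2          
HR          | 1          
Marketing   | 1          
Sales       | 2          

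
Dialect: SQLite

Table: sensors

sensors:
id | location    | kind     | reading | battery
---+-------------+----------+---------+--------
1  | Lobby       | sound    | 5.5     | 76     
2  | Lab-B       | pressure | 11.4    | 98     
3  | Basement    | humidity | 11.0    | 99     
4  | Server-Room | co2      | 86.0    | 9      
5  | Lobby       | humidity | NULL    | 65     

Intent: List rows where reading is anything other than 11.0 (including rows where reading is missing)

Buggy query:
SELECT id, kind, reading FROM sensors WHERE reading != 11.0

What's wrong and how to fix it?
Bug: 'reading != 11.0' is unknown when reading is NULL, so NULL rows are silently excluded

Fix: Handle NULL separately with IS NULL alongside the inequality

Corrected query:
SELECT id, kind, reading FROM sensors WHERE reading != 11.0 OR reading IS NULL

Result:
id | kind     | reading
---+----------+--------
1  | sound    | 5.5    
2  | pressure | 11.4   
4  | co2      | 86     
5  | humidity | NULL   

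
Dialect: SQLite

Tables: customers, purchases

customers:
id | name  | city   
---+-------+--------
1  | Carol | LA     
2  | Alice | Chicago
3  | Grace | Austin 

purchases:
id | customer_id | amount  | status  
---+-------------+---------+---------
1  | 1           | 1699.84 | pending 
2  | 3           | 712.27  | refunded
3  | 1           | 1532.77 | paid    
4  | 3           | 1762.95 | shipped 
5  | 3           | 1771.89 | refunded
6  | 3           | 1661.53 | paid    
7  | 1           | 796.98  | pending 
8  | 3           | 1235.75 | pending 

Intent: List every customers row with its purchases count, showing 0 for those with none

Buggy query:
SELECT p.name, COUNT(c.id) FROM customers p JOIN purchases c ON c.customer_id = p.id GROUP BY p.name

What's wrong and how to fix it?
Bug: INNER JOIN drops customers rows that have no matching purchases rows

Fix: Switch to LEFT JOIN to retain unmatched parent rows

Corrected query:
SELECT p.name, COUNT(c.id) FROM customers p LEFT JOIN purchases c ON c.customer_id = p.id GROUP BY p.name

Result:
name  | COUNT(c.id)
------+------------
Alice | 0          
Carol | 3          
Grace | 5          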